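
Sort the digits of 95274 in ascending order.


The number 95274 has digits: 9, 5, 2, 7, 4
Sorted: 2, 4, 5, 7, 9
Joining the sorted digits gives the result.
Final answer: 24579


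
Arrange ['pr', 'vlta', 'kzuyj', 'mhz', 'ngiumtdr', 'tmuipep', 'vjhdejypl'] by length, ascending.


Compute lengths:
  'pr' has length 2
  'vlta' has length 4
  'kzuyj' has length 5
  'mhz' has length 3
  'ngiumtdr' has length 8
  'tmuipep' has length 7
  'vjhdejypl' has length 9
Lengths in increasing order: 2 < 3 < 4 < 5 < 7 < 8 < 9
Listing the words in that order gives the answer.
Final answer: ['pr', 'mhz', 'vlta', 'kzuyj', 'tmuipep', 'ngiumtdr', 'vjhdejypl']


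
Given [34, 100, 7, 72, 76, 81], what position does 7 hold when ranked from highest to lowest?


Sort descending: [100, 81, 76, 72, 34, 7]
Find 7 in the sorted list.
7 is at position 6.
Final answer: 6


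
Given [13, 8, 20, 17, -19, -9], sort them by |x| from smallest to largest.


Compute absolute values:
  |13| = 13
  |8| = 8
  |20| = 20
  |17| = 17
  |-19| = 19
  |-9| = 9
Absolute values in increasing order: 8 < 9 < 13 < 17 < 19 < 20
Listing the original numbers in that order gives the answer.
Final answer: [8, -9, 13, 17, -19, 20]


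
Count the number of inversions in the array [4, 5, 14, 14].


For each element, count the later elements that are smaller than it:
  4 (index 0): smaller elements after it = [] -> 0
  5 (index 1): smaller elements after it = [] -> 0
  14 (index 2): smaller elements after it = [] -> 0
Total inversions = 0 + 0 + 0 = 0
Final answer: 0


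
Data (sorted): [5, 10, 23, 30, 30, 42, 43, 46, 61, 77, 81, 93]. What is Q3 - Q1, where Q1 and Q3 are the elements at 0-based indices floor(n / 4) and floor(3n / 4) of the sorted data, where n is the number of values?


The data has n = 12 elements.
Q1 index = floor(12 / 4) = floor(3) = 3; Q3 index = floor(3 * 12 / 4) = floor(9) = 9
Q1 = element at index 3 = 30
Q3 = element at index 9 = 77
IQR = 77 - 30 = 47
Final answer: 47


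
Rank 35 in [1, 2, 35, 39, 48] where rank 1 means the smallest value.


Sort ascending: [1, 2, 35, 39, 48]
Find 35 in the sorted list.
35 is at position 3 (1-indexed).
Final answer: 3


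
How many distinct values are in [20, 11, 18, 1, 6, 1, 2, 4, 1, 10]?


List all unique values:
Distinct values: [1, 2, 4, 6, 10, 11, 18, 20]
Count = 8
Final answer: 8


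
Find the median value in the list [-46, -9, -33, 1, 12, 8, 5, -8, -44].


First, sort the list: [-46, -44, -33, -9, -8, 1, 5, 8, 12]
The list has 9 elements (odd count).
The middle index is 4 (0-based), and the element there is -8.
Final answer: -8


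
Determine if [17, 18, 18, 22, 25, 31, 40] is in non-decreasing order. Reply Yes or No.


Check consecutive pairs:
  17 <= 18? True
  18 <= 18? True
  18 <= 22? True
  22 <= 25? True
  25 <= 31? True
  31 <= 40? True
Every consecutive pair is in order, so the list is non-decreasing.
Final answer: Yes


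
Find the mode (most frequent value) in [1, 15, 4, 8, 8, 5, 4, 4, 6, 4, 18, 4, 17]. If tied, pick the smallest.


Count the frequency of each value:
  1 appears 1 time(s)
  4 appears 5 time(s)
  5 appears 1 time(s)
  6 appears 1 time(s)
  8 appears 2 time(s)
  15 appears 1 time(s)
  17 appears 1 time(s)
  18 appears 1 time(s)
Maximum frequency is 5.
Only 4 reaches that frequency, so it is the mode.
Final answer: 4


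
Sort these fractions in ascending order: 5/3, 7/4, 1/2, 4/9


Convert to decimal for comparison:
  5/3 = 1.6667
  7/4 = 1.75
  1/2 = 0.5
  4/9 = 0.4444
Decimals in increasing order: 0.4444 < 0.5 < 1.6667 < 1.75
Writing each back as its fraction gives the sorted order.
Final answer: 4/9, 1/2, 5/3, 7/4


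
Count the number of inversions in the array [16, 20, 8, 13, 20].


For each element, count the later elements that are smaller than it:
  16 (index 0): smaller elements after it = [8, 13] -> 2
  20 (index 1): smaller elements after it = [8, 13] -> 2
  8 (index 2): smaller elements after it = [] -> 0
  13 (index 3): smaller elements after it = [] -> 0
Total inversions = 2 + 2 + 0 + 0 = 4
Final answer: 4


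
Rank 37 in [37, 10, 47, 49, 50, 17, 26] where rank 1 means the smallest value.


Sort ascending: [10, 17, 26, 37, 47, 49, 50]
Find 37 in the sorted list.
37 is at position 4 (1-indexed).
Final answer: 4


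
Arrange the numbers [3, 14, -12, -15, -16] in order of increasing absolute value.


Compute absolute values:
  |3| = 3
  |14| = 14
  |-12| = 12
  |-15| = 15
  |-16| = 16
Absolute values in increasing order: 3 < 12 < 14 < 15 < 16
Listing the original numbers in that order gives the answer.
Final answer: [3, -12, 14, -15, -16]


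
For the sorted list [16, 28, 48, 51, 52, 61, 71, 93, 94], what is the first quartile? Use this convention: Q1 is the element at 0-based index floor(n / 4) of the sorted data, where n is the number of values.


The list has n = 9 elements.
Q1 index = floor(9 / 4) = floor(2.25) = 2
Counting from index 0 in the sorted data, the element at index 2 is 48.
Final answer: 48


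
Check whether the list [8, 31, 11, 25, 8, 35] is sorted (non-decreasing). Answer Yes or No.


Check consecutive pairs:
  8 <= 31? True
  31 <= 11? False
  11 <= 25? True
  25 <= 8? False
  8 <= 35? True
2 consecutive pair(s) are out of order, so the list is not sorted.
Final answer: No


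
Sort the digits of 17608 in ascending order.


The number 17608 has digits: 1, 7, 6, 0, 8
Sorted: 0, 1, 6, 7, 8
Joining the sorted digits gives the result.
Final answer: 01678


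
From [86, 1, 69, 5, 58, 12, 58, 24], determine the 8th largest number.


Sort descending: [86, 69, 58, 58, 24, 12, 5, 1]
The 8th element (1-indexed) is at index 7.
Value = 1
Final answer: 1


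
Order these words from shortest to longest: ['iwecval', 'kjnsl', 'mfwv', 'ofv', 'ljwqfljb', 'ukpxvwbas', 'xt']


Compute lengths:
  'iwecval' has length 7
  'kjnsl' has length 5
  'mfwv' has length 4
  'ofv' has length 3
  'ljwqfljb' has length 8
  'ukpxvwbas' has length 9
  'xt' has length 2
Lengths in increasing order: 2 < 3 < 4 < 5 < 7 < 8 < 9
Listing the words in that order gives the answer.
Final answer: ['xt', 'ofv', 'mfwv', 'kjnsl', 'iwecval', 'ljwqfljb', 'ukpxvwbas']


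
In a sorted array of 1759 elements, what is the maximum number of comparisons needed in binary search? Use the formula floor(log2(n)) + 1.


Binary search halves the search space each step.
Maximum comparisons = floor(log2(1759)) + 1
log2(1759) = 10.7805
floor(log2(1759)) = 10, so 10 + 1 = 11
Final answer: 11


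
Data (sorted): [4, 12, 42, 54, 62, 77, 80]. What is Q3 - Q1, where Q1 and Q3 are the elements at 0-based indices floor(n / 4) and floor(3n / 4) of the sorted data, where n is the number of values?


The data has n = 7 elements.
Q1 index = floor(7 / 4) = floor(1.75) = 1; Q3 index = floor(3 * 7 / 4) = floor(5.25) = 5
Q1 = element at index 1 = 12
Q3 = element at index 5 = 77
IQR = 77 - 12 = 65
Final answer: 65


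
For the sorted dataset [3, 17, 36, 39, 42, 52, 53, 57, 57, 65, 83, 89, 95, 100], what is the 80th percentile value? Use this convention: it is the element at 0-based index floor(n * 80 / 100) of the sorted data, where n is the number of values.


The dataset has n = 14 elements.
Index = floor(14 * 80 / 100) = floor(1120 / 100) = floor(11.2) = 11
Counting from index 0 in the sorted data, the element at index 11 is 89.
Final answer: 89


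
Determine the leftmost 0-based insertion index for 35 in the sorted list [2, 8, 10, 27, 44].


List is sorted: [2, 8, 10, 27, 44]
We need the leftmost position where 35 can be inserted, i.e. the first index whose element is >= 35 (or the end of the list if none is).
Binary search with low=0, high=5 (0-based indices):
  low=0, high=5, mid=2: a[2]=10 < 35, so low = 3
  low=3, high=5, mid=4: a[4]=44 >= 35, so high = 4
  low=3, high=4, mid=3: a[3]=27 < 35, so low = 4
Now low = high = 4, so the insertion index is 4.
Final answer: 4


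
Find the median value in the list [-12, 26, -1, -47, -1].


First, sort the list: [-47, -12, -1, -1, 26]
The list has 5 elements (odd count).
The middle index is 2 (0-based), and the element there is -1.
Final answer: -1


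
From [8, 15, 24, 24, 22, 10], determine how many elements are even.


Check each element:
  8 is even
  15 is odd
  24 is even
  24 is even
  22 is even
  10 is even
Evens: [8, 24, 24, 22, 10]
Count of evens = 5
Final answer: 5


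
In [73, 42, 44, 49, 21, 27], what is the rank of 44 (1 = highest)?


Sort descending: [73, 49, 44, 42, 27, 21]
Find 44 in the sorted list.
44 is at position 3.
Final answer: 3


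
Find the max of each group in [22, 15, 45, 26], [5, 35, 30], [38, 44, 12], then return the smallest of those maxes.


Find max of each group:
  Group 1: [22, 15, 45, 26] -> max = 45
  Group 2: [5, 35, 30] -> max = 35
  Group 3: [38, 44, 12] -> max = 44
Maxes: [45, 35, 44]
Minimum of maxes = 35
Final answer: 35


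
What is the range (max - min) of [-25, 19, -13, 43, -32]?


Maximum value: 43
Minimum value: -32
Range = 43 - (-32) = 75
Final answer: 75


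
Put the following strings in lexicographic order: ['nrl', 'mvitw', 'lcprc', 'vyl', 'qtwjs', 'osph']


Compare strings character by character (the first differing letter decides):
  'lcprc' < 'mvitw' since 'l' < 'm' at position 1
  'mvitw' < 'nrl' since 'm' < 'n' at position 1
  'nrl' < 'osph' since 'n' < 'o' at position 1
  'osph' < 'qtwjs' since 'o' < 'q' at position 1
  'qtwjs' < 'vyl' since 'q' < 'v' at position 1
Chaining these comparisons gives the alphabetical order.
Final answer: ['lcprc', 'mvitw', 'nrl', 'osph', 'qtwjs', 'vyl']


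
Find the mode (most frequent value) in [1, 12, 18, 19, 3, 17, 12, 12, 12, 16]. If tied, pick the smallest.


Count the frequency of each value:
  1 appears 1 time(s)
  3 appears 1 time(s)
  12 appears 4 time(s)
  16 appears 1 time(s)
  17 appears 1 time(s)
  18 appears 1 time(s)
  19 appears 1 time(s)
Maximum frequency is 4.
Only 12 reaches that frequency, so it is the mode.
Final answer: 12


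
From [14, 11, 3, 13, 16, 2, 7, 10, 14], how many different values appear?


List all unique values:
Distinct values: [2, 3, 7, 10, 11, 13, 14, 16]
Count = 8
Final answer: 8


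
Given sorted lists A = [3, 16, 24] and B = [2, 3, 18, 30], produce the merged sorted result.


List A: [3, 16, 24]
List B: [2, 3, 18, 30]
Repeatedly compare the front elements and take the smaller:
  3 vs 2 -> take 2
  3 vs 3 -> take 3
  16 vs 3 -> take 3
  16 vs 18 -> take 16
  24 vs 18 -> take 18
  24 vs 30 -> take 24
  A is exhausted; append the rest of B: [30]
Final answer: [2, 3, 3, 16, 18, 24, 30]


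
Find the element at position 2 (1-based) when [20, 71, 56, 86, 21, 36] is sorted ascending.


Sort ascending: [20, 21, 36, 56, 71, 86]
The 2nd element (1-indexed) is at index 1.
Value = 21
Final answer: 21


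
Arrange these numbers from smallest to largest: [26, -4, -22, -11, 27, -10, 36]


Original list: [26, -4, -22, -11, 27, -10, 36]
Repeatedly take the smallest remaining element:
  Remaining [26, -4, -22, -11, 27, -10, 36] -> smallest is -22
  Remaining [26, -4, -11, 27, -10, 36] -> smallest is -11
  Remaining [26, -4, 27, -10, 36] -> smallest is -10
  Remaining [26, -4, 27, 36] -> smallest is -4
  Remaining [26, 27, 36] -> smallest is 26
  Remaining [27, 36] -> smallest is 27
  Remaining [36] -> smallest is 36
Collecting the picks in order gives the sorted list.
Final answer: [-22, -11, -10, -4, 26, 27, 36]


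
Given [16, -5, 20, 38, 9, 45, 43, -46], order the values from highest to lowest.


Original list: [16, -5, 20, 38, 9, 45, 43, -46]
Repeatedly take the largest remaining element:
  Remaining [16, -5, 20, 38, 9, 45, 43, -46] -> largest is 45
  Remaining [16, -5, 20, 38, 9, 43, -46] -> largest is 43
  Remaining [16, -5, 20, 38, 9, -46] -> largest is 38
  Remaining [16, -5, 20, 9, -46] -> largest is 20
  Remaining [16, -5, 9, -46] -> largest is 16
  Remaining [-5, 9, -46] -> largest is 9
  Remaining [-5, -46] -> largest is -5
  Remaining [-46] -> largest is -46
Collecting the picks in order gives the descending list.
Final answer: [45, 43, 38, 20, 16, 9, -5, -46]


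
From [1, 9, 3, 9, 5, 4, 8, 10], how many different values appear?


List all unique values:
Distinct values: [1, 3, 4, 5, 8, 9, 10]
Count = 7
Final answer: 7


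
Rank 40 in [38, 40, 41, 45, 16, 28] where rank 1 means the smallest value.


Sort ascending: [16, 28, 38, 40, 41, 45]
Find 40 in the sorted list.
40 is at position 4 (1-indexed).
Final answer: 4


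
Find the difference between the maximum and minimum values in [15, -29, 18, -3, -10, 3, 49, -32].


Maximum value: 49
Minimum value: -32
Range = 49 - (-32) = 81
Final answer: 81


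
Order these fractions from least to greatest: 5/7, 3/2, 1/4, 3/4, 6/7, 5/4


Convert to decimal for comparison:
  5/7 = 0.7143
  3/2 = 1.5
  1/4 = 0.25
  3/4 = 0.75
  6/7 = 0.8571
  5/4 = 1.25
Decimals in increasing order: 0.25 < 0.7143 < 0.75 < 0.8571 < 1.25 < 1.5
Writing each back as its fraction gives the sorted order.
Final answer: 1/4, 5/7, 3/4, 6/7, 5/4, 3/2


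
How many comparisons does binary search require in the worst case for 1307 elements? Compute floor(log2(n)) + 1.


Binary search halves the search space each step.
Maximum comparisons = floor(log2(1307)) + 1
log2(1307) = 10.352
floor(log2(1307)) = 10, so 10 + 1 = 11
Final answer: 11


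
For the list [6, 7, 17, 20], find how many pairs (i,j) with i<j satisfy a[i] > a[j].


For each element, count the later elements that are smaller than it:
  6 (index 0): smaller elements after it = [] -> 0
  7 (index 1): smaller elements after it = [] -> 0
  17 (index 2): smaller elements after it = [] -> 0
Total inversions = 0 + 0 + 0 = 0
Final answer: 0


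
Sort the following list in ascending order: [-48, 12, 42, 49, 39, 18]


Original list: [-48, 12, 42, 49, 39, 18]
Repeatedly take the smallest remaining element:
  Remaining [-48, 12, 42, 49, 39, 18] -> smallest is -48
  Remaining [12, 42, 49, 39, 18] -> smallest is 12
  Remaining [42, 49, 39, 18] -> smallest is 18
  Remaining [42, 49, 39] -> smallest is 39
  Remaining [42, 49] -> smallest is 42
  Remaining [49] -> smallest is 49
Collecting the picks in order gives the sorted list.
Final answer: [-48, 12, 18, 39, 42, 49]


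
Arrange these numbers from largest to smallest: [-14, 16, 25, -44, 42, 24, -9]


Original list: [-14, 16, 25, -44, 42, 24, -9]
Repeatedly take the largest remaining element:
  Remaining [-14, 16, 25, -44, 42, 24, -9] -> largest is 42
  Remaining [-14, 16, 25, -44, 24, -9] -> largest is 25
  Remaining [-14, 16, -44, 24, -9] -> largest is 24
  Remaining [-14, 16, -44, -9] -> largest is 16
  Remaining [-14, -44, -9] -> largest is -9
  Remaining [-14, -44] -> largest is -14
  Remaining [-44] -> largest is -44
Collecting the picks in order gives the descending list.
Final answer: [42, 25, 24, 16, -9, -14, -44]


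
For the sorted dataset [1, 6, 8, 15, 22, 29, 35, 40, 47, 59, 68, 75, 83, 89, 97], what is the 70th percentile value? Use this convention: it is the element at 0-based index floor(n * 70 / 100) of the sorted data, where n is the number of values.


The dataset has n = 15 elements.
Index = floor(15 * 70 / 100) = floor(1050 / 100) = floor(10.5) = 10
Counting from index 0 in the sorted data, the element at index 10 is 68.
Final answer: 68


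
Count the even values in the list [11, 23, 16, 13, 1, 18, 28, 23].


Check each element:
  11 is odd
  23 is odd
  16 is even
  13 is odd
  1 is odd
  18 is even
  28 is even
  23 is odd
Evens: [16, 18, 28]
Count of evens = 3
Final answer: 3


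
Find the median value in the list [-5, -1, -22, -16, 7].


First, sort the list: [-22, -16, -5, -1, 7]
The list has 5 elements (odd count).
The middle index is 2 (0-based), and the element there is -5.
Final answer: -5


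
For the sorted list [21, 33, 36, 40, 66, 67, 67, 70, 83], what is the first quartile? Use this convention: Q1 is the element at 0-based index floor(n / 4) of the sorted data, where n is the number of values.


The list has n = 9 elements.
Q1 index = floor(9 / 4) = floor(2.25) = 2
Counting from index 0 in the sorted data, the element at index 2 is 36.
Final answer: 36


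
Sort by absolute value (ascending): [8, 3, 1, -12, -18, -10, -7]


Compute absolute values:
  |8| = 8
  |3| = 3
  |1| = 1
  |-12| = 12
  |-18| = 18
  |-10| = 10
  |-7| = 7
Absolute values in increasing order: 1 < 3 < 7 < 8 < 10 < 12 < 18
Listing the original numbers in that order gives the answer.
Final answer: [1, 3, -7, 8, -10, -12, -18]


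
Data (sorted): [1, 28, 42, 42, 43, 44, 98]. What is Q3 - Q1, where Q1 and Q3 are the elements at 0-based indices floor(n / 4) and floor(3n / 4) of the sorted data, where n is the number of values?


The data has n = 7 elements.
Q1 index = floor(7 / 4) = floor(1.75) = 1; Q3 index = floor(3 * 7 / 4) = floor(5.25) = 5
Q1 = element at index 1 = 28
Q3 = element at index 5 = 44
IQR = 44 - 28 = 16
Final answer: 16


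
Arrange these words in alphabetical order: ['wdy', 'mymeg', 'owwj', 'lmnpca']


Compare strings character by character (the first differing letter decides):
  'lmnpca' < 'mymeg' since 'l' < 'm' at position 1
  'mymeg' < 'owwj' since 'm' < 'o' at position 1
  'owwj' < 'wdy' since 'o' < 'w' at position 1
Chaining these comparisons gives the alphabetical order.
Final answer: ['lmnpca', 'mymeg', 'owwj', 'wdy']


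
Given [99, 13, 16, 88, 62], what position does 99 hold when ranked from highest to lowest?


Sort descending: [99, 88, 62, 16, 13]
Find 99 in the sorted list.
99 is at position 1.
Final answer: 1


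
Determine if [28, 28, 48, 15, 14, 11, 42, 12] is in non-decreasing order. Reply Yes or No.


Check consecutive pairs:
  28 <= 28? True
  28 <= 48? True
  48 <= 15? False
  15 <= 14? False
  14 <= 11? False
  11 <= 42? True
  42 <= 12? False
4 consecutive pair(s) are out of order, so the list is not sorted.
Final answer: No


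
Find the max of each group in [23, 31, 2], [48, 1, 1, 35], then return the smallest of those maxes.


Find max of each group:
  Group 1: [23, 31, 2] -> max = 31
  Group 2: [48, 1, 1, 35] -> max = 48
Maxes: [31, 48]
Minimum of maxes = 31
Final answer: 31


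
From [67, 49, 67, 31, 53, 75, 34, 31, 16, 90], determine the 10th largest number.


Sort descending: [90, 75, 67, 67, 53, 49, 34, 31, 31, 16]
The 10th element (1-indexed) is at index 9.
Value = 16
Final answer: 16


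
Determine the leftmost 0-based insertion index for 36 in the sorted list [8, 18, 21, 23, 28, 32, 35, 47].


List is sorted: [8, 18, 21, 23, 28, 32, 35, 47]
We need the leftmost position where 36 can be inserted, i.e. the first index whose element is >= 36 (or the end of the list if none is).
Binary search with low=0, high=8 (0-based indices):
  low=0, high=8, mid=4: a[4]=28 < 36, so low = 5
  low=5, high=8, mid=6: a[6]=35 < 36, so low = 7
  low=7, high=8, mid=7: a[7]=47 >= 36, so high = 7
Now low = high = 7, so the insertion index is 7.
Final answer: 7


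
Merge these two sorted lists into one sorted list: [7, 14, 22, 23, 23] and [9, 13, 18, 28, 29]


List A: [7, 14, 22, 23, 23]
List B: [9, 13, 18, 28, 29]
Repeatedly compare the front elements and take the smaller:
  7 vs 9 -> take 7
  14 vs 9 -> take 9
  14 vs 13 -> take 13
  14 vs 18 -> take 14
  22 vs 18 -> take 18
  22 vs 28 -> take 22
  23 vs 28 -> take 23
  23 vs 28 -> take 23
  A is exhausted; append the rest of B: [28, 29]
Final answer: [7, 9, 13, 14, 18, 22, 23, 23, 28, 29]


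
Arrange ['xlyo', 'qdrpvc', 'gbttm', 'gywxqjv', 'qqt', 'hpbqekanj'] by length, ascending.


Compute lengths:
  'xlyo' has length 4
  'qdrpvc' has length 6
  'gbttm' has length 5
  'gywxqjv' has length 7
  'qqt' has length 3
  'hpbqekanj' has length 9
Lengths in increasing order: 3 < 4 < 5 < 6 < 7 < 9
Listing the words in that order gives the answer.
Final answer: ['qqt', 'xlyo', 'gbttm', 'qdrpvc', 'gywxqjv', 'hpbqekanj']


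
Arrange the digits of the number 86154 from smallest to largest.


The number 86154 has digits: 8, 6, 1, 5, 4
Sorted: 1, 4, 5, 6, 8
Joining the sorted digits gives the result.
Final answer: 14568


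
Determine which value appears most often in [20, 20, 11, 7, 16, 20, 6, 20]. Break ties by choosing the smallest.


Count the frequency of each value:
  6 appears 1 time(s)
  7 appears 1 time(s)
  11 appears 1 time(s)
  16 appears 1 time(s)
  20 appears 4 time(s)
Maximum frequency is 4.
Only 20 reaches that frequency, so it is the mode.
Final answer: 20


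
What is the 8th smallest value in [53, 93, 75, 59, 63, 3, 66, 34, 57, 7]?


Sort ascending: [3, 7, 34, 53, 57, 59, 63, 66, 75, 93]
The 8th element (1-indexed) is at index 7.
Value = 66
Final answer: 66


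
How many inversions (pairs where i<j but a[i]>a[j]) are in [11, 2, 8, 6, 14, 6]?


For each element, count the later elements that are smaller than it:
  11 (index 0): smaller elements after it = [2, 8, 6, 6] -> 4
  2 (index 1): smaller elements after it = [] -> 0
  8 (index 2): smaller elements after it = [6, 6] -> 2
  6 (index 3): smaller elements after it = [] -> 0
  14 (index 4): smaller elements after it = [6] -> 1
Total inversions = 4 + 0 + 2 + 0 + 1 = 7
Final answer: 7


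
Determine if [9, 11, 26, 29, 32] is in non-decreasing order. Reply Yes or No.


Check consecutive pairs:
  9 <= 11? True
  11 <= 26? True
  26 <= 29? True
  29 <= 32? True
Every consecutive pair is in order, so the list is non-decreasing.
Final answer: Yes


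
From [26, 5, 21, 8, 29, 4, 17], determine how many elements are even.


Check each element:
  26 is even
  5 is odd
  21 is odd
  8 is even
  29 is odd
  4 is even
  17 is odd
Evens: [26, 8, 4]
Count of evens = 3
Final answer: 3


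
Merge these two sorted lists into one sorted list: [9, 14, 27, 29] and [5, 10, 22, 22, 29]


List A: [9, 14, 27, 29]
List B: [5, 10, 22, 22, 29]
Repeatedly compare the front elements and take the smaller:
  9 vs 5 -> take 5
  9 vs 10 -> take 9
  14 vs 10 -> take 10
  14 vs 22 -> take 14
  27 vs 22 -> take 22
  27 vs 22 -> take 22
  27 vs 29 -> take 27
  29 vs 29 -> take 29
  A is exhausted; append the rest of B: [29]
Final answer: [5, 9, 10, 14, 22, 22, 27, 29, 29]


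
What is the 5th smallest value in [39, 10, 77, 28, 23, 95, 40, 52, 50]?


Sort ascending: [10, 23, 28, 39, 40, 50, 52, 77, 95]
The 5th element (1-indexed) is at index 4.
Value = 40
Final answer: 40


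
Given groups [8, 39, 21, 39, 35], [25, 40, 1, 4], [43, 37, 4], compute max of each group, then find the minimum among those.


Find max of each group:
  Group 1: [8, 39, 21, 39, 35] -> max = 39
  Group 2: [25, 40, 1, 4] -> max = 40
  Group 3: [43, 37, 4] -> max = 43
Maxes: [39, 40, 43]
Minimum of maxes = 39
Final answer: 39


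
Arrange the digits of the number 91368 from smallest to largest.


The number 91368 has digits: 9, 1, 3, 6, 8
Sorted: 1, 3, 6, 8, 9
Joining the sorted digits gives the result.
Final answer: 13689


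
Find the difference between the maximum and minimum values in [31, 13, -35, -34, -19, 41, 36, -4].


Maximum value: 41
Minimum value: -35
Range = 41 - (-35) = 76
Final answer: 76


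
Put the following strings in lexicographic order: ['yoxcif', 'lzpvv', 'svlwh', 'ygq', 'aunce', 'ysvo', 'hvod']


Compare strings character by character (the first differing letter decides):
  'aunce' < 'hvod' since 'a' < 'h' at position 1
  'hvod' < 'lzpvv' since 'h' < 'l' at position 1
  'lzpvv' < 'svlwh' since 'l' < 's' at position 1
  'svlwh' < 'ygq' since 's' < 'y' at position 1
  'ygq' < 'yoxcif' since 'g' < 'o' at position 2
  'yoxcif' < 'ysvo' since 'o' < 's' at position 2
Chaining these comparisons gives the alphabetical order.
Final answer: ['aunce', 'hvod', 'lzpvv', 'svlwh', 'ygq', 'yoxcif', 'ysvo']


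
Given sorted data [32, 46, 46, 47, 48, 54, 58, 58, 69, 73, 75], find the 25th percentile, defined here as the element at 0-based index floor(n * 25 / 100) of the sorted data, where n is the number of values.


The dataset has n = 11 elements.
Index = floor(11 * 25 / 100) = floor(275 / 100) = floor(2.75) = 2
Counting from index 0 in the sorted data, the element at index 2 is 46.
Final answer: 46


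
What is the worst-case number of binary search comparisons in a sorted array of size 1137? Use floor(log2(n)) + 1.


Binary search halves the search space each step.
Maximum comparisons = floor(log2(1137)) + 1
log2(1137) = 10.151
floor(log2(1137)) = 10, so 10 + 1 = 11
Final answer: 11


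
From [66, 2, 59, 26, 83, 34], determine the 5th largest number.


Sort descending: [83, 66, 59, 34, 26, 2]
The 5th element (1-indexed) is at index 4.
Value = 26
Final answer: 26


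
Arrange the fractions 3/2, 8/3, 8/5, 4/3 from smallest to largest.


Convert to decimal for comparison:
  3/2 = 1.5
  8/3 = 2.6667
  8/5 = 1.6
  4/3 = 1.3333
Decimals in increasing order: 1.3333 < 1.5 < 1.6 < 2.6667
Writing each back as its fraction gives the sorted order.
Final answer: 4/3, 3/2, 8/5, 8/3


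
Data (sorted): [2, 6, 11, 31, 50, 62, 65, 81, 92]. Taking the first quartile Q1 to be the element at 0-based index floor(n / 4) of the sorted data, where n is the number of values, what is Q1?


The list has n = 9 elements.
Q1 index = floor(9 / 4) = floor(2.25) = 2
Counting from index 0 in the sorted data, the element at index 2 is 11.
Final answer: 11


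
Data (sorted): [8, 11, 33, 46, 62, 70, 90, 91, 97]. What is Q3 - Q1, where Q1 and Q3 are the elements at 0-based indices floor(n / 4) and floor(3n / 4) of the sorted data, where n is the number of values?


The data has n = 9 elements.
Q1 index = floor(9 / 4) = floor(2.25) = 2; Q3 index = floor(3 * 9 / 4) = floor(6.75) = 6
Q1 = element at index 2 = 33
Q3 = element at index 6 = 90
IQR = 90 - 33 = 57
Final answer: 57


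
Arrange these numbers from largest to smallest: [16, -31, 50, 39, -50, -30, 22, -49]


Original list: [16, -31, 50, 39, -50, -30, 22, -49]
Repeatedly take the largest remaining element:
  Remaining [16, -31, 50, 39, -50, -30, 22, -49] -> largest is 50
  Remaining [16, -31, 39, -50, -30, 22, -49] -> largest is 39
  Remaining [16, -31, -50, -30, 22, -49] -> largest is 22
  Remaining [16, -31, -50, -30, -49] -> largest is 16
  Remaining [-31, -50, -30, -49] -> largest is -30
  Remaining [-31, -50, -49] -> largest is -31
  Remaining [-50, -49] -> largest is -49
  Remaining [-50] -> largest is -50
Collecting the picks in order gives the descending list.
Final answer: [50, 39, 22, 16, -30, -31, -49, -50]


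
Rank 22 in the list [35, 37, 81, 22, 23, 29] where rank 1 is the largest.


Sort descending: [81, 37, 35, 29, 23, 22]
Find 22 in the sorted list.
22 is at position 6.
Final answer: 6


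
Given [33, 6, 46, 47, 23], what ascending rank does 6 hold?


Sort ascending: [6, 23, 33, 46, 47]
Find 6 in the sorted list.
6 is at position 1 (1-indexed).
Final answer: 1


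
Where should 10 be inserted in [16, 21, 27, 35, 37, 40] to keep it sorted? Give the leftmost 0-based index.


List is sorted: [16, 21, 27, 35, 37, 40]
We need the leftmost position where 10 can be inserted, i.e. the first index whose element is >= 10 (or the end of the list if none is).
Binary search with low=0, high=6 (0-based indices):
  low=0, high=6, mid=3: a[3]=35 >= 10, so high = 3
  low=0, high=3, mid=1: a[1]=21 >= 10, so high = 1
  low=0, high=1, mid=0: a[0]=16 >= 10, so high = 0
Now low = high = 0, so the insertion index is 0.
Final answer: 0


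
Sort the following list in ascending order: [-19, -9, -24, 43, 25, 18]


Original list: [-19, -9, -24, 43, 25, 18]
Repeatedly take the smallest remaining element:
  Remaining [-19, -9, -24, 43, 25, 18] -> smallest is -24
  Remaining [-19, -9, 43, 25, 18] -> smallest is -19
  Remaining [-9, 43, 25, 18] -> smallest is -9
  Remaining [43, 25, 18] -> smallest is 18
  Remaining [43, 25] -> smallest is 25
  Remaining [43] -> smallest is 43
Collecting the picks in order gives the sorted list.
Final answer: [-24, -19, -9, 18, 25, 43]


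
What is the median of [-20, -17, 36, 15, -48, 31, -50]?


First, sort the list: [-50, -48, -20, -17, 15, 31, 36]
The list has 7 elements (odd count).
The middle index is 3 (0-based), and the element there is -17.
Final answer: -17


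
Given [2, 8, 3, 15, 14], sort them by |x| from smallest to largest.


Compute absolute values:
  |2| = 2
  |8| = 8
  |3| = 3
  |15| = 15
  |14| = 14
Absolute values in increasing order: 2 < 3 < 8 < 14 < 15
Listing the original numbers in that order gives the answer.
Final answer: [2, 3, 8, 14, 15]


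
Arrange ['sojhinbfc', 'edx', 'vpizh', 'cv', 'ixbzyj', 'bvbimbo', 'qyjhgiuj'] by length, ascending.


Compute lengths:
  'sojhinbfc' has length 9
  'edx' has length 3
  'vpizh' has length 5
  'cv' has length 2
  'ixbzyj' has length 6
  'bvbimbo' has length 7
  'qyjhgiuj' has length 8
Lengths in increasing order: 2 < 3 < 5 < 6 < 7 < 8 < 9
Listing the words in that order gives the answer.
Final answer: ['cv', 'edx', 'vpizh', 'ixbzyj', 'bvbimbo', 'qyjhgiuj', 'sojhinbfc']


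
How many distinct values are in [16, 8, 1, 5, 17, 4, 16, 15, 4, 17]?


List all unique values:
Distinct values: [1, 4, 5, 8, 15, 16, 17]
Count = 7
Final answer: 7


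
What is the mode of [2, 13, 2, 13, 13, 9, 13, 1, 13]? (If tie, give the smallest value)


Count the frequency of each value:
  1 appears 1 time(s)
  2 appears 2 time(s)
  9 appears 1 time(s)
  13 appears 5 time(s)
Maximum frequency is 5.
Only 13 reaches that frequency, so it is the mode.
Final answer: 13


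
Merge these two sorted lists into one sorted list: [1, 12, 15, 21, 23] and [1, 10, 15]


List A: [1, 12, 15, 21, 23]
List B: [1, 10, 15]
Repeatedly compare the front elements and take the smaller:
  1 vs 1 -> take 1
  12 vs 1 -> take 1
  12 vs 10 -> take 10
  12 vs 15 -> take 12
  15 vs 15 -> take 15
  21 vs 15 -> take 15
  B is exhausted; append the rest of A: [21, 23]
Final answer: [1, 1, 10, 12, 15, 15, 21, 23]


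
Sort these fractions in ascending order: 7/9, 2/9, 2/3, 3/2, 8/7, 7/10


Convert to decimal for comparison:
  7/9 = 0.7778
  2/9 = 0.2222
  2/3 = 0.6667
  3/2 = 1.5
  8/7 = 1.1429
  7/10 = 0.7
Decimals in increasing order: 0.2222 < 0.6667 < 0.7 < 0.7778 < 1.1429 < 1.5
Writing each back as its fraction gives the sorted order.
Final answer: 2/9, 2/3, 7/10, 7/9, 8/7, 3/2


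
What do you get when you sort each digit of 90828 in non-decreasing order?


The number 90828 has digits: 9, 0, 8, 2, 8
Sorted: 0, 2, 8, 8, 9
Joining the sorted digits gives the result.
Final answer: 02889


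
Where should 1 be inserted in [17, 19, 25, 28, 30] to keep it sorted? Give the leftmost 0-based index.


List is sorted: [17, 19, 25, 28, 30]
We need the leftmost position where 1 can be inserted, i.e. the first index whose element is >= 1 (or the end of the list if none is).
Binary search with low=0, high=5 (0-based indices):
  low=0, high=5, mid=2: a[2]=25 >= 1, so high = 2
  low=0, high=2, mid=1: a[1]=19 >= 1, so high = 1
  low=0, high=1, mid=0: a[0]=17 >= 1, so high = 0
Now low = high = 0, so the insertion index is 0.
Final answer: 0


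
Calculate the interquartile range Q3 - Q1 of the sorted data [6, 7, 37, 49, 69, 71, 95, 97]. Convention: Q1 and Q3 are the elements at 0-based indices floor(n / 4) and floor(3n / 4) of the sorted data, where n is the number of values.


The data has n = 8 elements.
Q1 index = floor(8 / 4) = floor(2) = 2; Q3 index = floor(3 * 8 / 4) = floor(6) = 6
Q1 = element at index 2 = 37
Q3 = element at index 6 = 95
IQR = 95 - 37 = 58
Final answer: 58


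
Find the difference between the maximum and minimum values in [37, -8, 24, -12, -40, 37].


Maximum value: 37
Minimum value: -40
Range = 37 - (-40) = 77
Final answer: 77


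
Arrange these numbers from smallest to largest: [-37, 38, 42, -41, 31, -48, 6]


Original list: [-37, 38, 42, -41, 31, -48, 6]
Repeatedly take the smallest remaining element:
  Remaining [-37, 38, 42, -41, 31, -48, 6] -> smallest is -48
  Remaining [-37, 38, 42, -41, 31, 6] -> smallest is -41
  Remaining [-37, 38, 42, 31, 6] -> smallest is -37
  Remaining [38, 42, 31, 6] -> smallest is 6
  Remaining [38, 42, 31] -> smallest is 31
  Remaining [38, 42] -> smallest is 38
  Remaining [42] -> smallest is 42
Collecting the picks in order gives the sorted list.
Final answer: [-48, -41, -37, 6, 31, 38, 42]


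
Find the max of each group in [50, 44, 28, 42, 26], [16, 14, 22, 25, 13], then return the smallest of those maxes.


Find max of each group:
  Group 1: [50, 44, 28, 42, 26] -> max = 50
  Group 2: [16, 14, 22, 25, 13] -> max = 25
Maxes: [50, 25]
Minimum of maxes = 25
Final answer: 25


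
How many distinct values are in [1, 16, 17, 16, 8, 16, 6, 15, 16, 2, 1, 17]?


List all unique values:
Distinct values: [1, 2, 6, 8, 15, 16, 17]
Count = 7
Final answer: 7


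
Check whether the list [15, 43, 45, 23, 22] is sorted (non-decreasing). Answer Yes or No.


Check consecutive pairs:
  15 <= 43? True
  43 <= 45? True
  45 <= 23? False
  23 <= 22? False
2 consecutive pair(s) are out of order, so the list is not sorted.
Final answer: No


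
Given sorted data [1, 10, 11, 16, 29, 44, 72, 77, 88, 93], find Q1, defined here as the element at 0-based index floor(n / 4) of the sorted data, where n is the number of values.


The list has n = 10 elements.
Q1 index = floor(10 / 4) = floor(2.5) = 2
Counting from index 0 in the sorted data, the element at index 2 is 11.
Final answer: 11


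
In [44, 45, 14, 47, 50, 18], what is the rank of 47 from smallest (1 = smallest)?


Sort ascending: [14, 18, 44, 45, 47, 50]
Find 47 in the sorted list.
47 is at position 5 (1-indexed).
Final answer: 5


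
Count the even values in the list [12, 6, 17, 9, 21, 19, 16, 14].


Check each element:
  12 is even
  6 is even
  17 is odd
  9 is odd
  21 is odd
  19 is odd
  16 is even
  14 is even
Evens: [12, 6, 16, 14]
Count of evens = 4
Final answer: 4


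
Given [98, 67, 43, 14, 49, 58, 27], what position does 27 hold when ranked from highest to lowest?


Sort descending: [98, 67, 58, 49, 43, 27, 14]
Find 27 in the sorted list.
27 is at position 6.
Final answer: 6


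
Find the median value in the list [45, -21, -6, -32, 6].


First, sort the list: [-32, -21, -6, 6, 45]
The list has 5 elements (odd count).
The middle index is 2 (0-based), and the element there is -6.
Final answer: -6


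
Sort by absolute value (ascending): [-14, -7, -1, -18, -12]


Compute absolute values:
  |-14| = 14
  |-7| = 7
  |-1| = 1
  |-18| = 18
  |-12| = 12
Absolute values in increasing order: 1 < 7 < 12 < 14 < 18
Listing the original numbers in that order gives the answer.
Final answer: [-1, -7, -12, -14, -18]


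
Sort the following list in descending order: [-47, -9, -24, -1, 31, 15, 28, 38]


Original list: [-47, -9, -24, -1, 31, 15, 28, 38]
Repeatedly take the largest remaining element:
  Remaining [-47, -9, -24, -1, 31, 15, 28, 38] -> largest is 38
  Remaining [-47, -9, -24, -1, 31, 15, 28] -> largest is 31
  Remaining [-47, -9, -24, -1, 15, 28] -> largest is 28
  Remaining [-47, -9, -24, -1, 15] -> largest is 15
  Remaining [-47, -9, -24, -1] -> largest is -1
  Remaining [-47, -9, -24] -> largest is -9
  Remaining [-47, -24] -> largest is -24
  Remaining [-47] -> largest is -47
Collecting the picks in order gives the descending list.
Final answer: [38, 31, 28, 15, -1, -9, -24, -47]


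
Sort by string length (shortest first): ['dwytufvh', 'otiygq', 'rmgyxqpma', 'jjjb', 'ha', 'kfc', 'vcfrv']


Compute lengths:
  'dwytufvh' has length 8
  'otiygq' has length 6
  'rmgyxqpma' has length 9
  'jjjb' has length 4
  'ha' has length 2
  'kfc' has length 3
  'vcfrv' has length 5
Lengths in increasing order: 2 < 3 < 4 < 5 < 6 < 8 < 9
Listing the words in that order gives the answer.
Final answer: ['ha', 'kfc', 'jjjb', 'vcfrv', 'otiygq', 'dwytufvh', 'rmgyxqpma']


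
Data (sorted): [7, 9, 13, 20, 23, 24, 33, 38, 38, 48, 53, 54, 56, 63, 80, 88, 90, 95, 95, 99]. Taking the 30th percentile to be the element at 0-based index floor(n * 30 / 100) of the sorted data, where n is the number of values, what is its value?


The dataset has n = 20 elements.
Index = floor(20 * 30 / 100) = floor(600 / 100) = floor(6) = 6
Counting from index 0 in the sorted data, the element at index 6 is 33.
Final answer: 33


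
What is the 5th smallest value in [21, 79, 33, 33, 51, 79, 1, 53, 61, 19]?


Sort ascending: [1, 19, 21, 33, 33, 51, 53, 61, 79, 79]
The 5th element (1-indexed) is at index 4.
Value = 33
Final answer: 33


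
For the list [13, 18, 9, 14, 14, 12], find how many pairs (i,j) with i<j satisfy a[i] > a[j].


For each element, count the later elements that are smaller than it:
  13 (index 0): smaller elements after it = [9, 12] -> 2
  18 (index 1): smaller elements after it = [9, 14, 14, 12] -> 4
  9 (index 2): smaller elements after it = [] -> 0
  14 (index 3): smaller elements after it = [12] -> 1
  14 (index 4): smaller elements after it = [12] -> 1
Total inversions = 2 + 4 + 0 + 1 + 1 = 8
Final answer: 8


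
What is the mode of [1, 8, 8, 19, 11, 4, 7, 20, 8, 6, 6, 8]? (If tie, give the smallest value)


Count the frequency of each value:
  1 appears 1 time(s)
  4 appears 1 time(s)
  6 appears 2 time(s)
  7 appears 1 time(s)
  8 appears 4 time(s)
  11 appears 1 time(s)
  19 appears 1 time(s)
  20 appears 1 time(s)
Maximum frequency is 4.
Only 8 reaches that frequency, so it is the mode.
Final answer: 8


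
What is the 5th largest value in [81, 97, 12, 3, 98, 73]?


Sort descending: [98, 97, 81, 73, 12, 3]
The 5th element (1-indexed) is at index 4.
Value = 12
Final answer: 12


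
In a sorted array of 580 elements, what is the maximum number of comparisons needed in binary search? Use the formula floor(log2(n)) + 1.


Binary search halves the search space each step.
Maximum comparisons = floor(log2(580)) + 1
log2(580) = 9.1799
floor(log2(580)) = 9, so 9 + 1 = 10
Final answer: 10


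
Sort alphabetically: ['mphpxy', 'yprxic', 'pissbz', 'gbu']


Compare strings character by character (the first differing letter decides):
  'gbu' < 'mphpxy' since 'g' < 'm' at position 1
  'mphpxy' < 'pissbz' since 'm' < 'p' at position 1
  'pissbz' < 'yprxic' since 'p' < 'y' at position 1
Chaining these comparisons gives the alphabetical order.
Final answer: ['gbu', 'mphpxy', 'pissbz', 'yprxic']


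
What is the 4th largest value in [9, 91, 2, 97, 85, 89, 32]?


Sort descending: [97, 91, 89, 85, 32, 9, 2]
The 4th element (1-indexed) is at index 3.
Value = 85
Final answer: 85


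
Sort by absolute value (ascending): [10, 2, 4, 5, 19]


Compute absolute values:
  |10| = 10
  |2| = 2
  |4| = 4
  |5| = 5
  |19| = 19
Absolute values in increasing order: 2 < 4 < 5 < 10 < 19
Listing the original numbers in that order gives the answer.
Final answer: [2, 4, 5, 10, 19]


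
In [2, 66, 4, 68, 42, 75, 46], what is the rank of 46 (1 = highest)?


Sort descending: [75, 68, 66, 46, 42, 4, 2]
Find 46 in the sorted list.
46 is at position 4.
Final answer: 4


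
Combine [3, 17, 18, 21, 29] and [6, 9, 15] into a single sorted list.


List A: [3, 17, 18, 21, 29]
List B: [6, 9, 15]
Repeatedly compare the front elements and take the smaller:
  3 vs 6 -> take 3
  17 vs 6 -> take 6
  17 vs 9 -> take 9
  17 vs 15 -> take 15
  B is exhausted; append the rest of A: [17, 18, 21, 29]
Final answer: [3, 6, 9, 15, 17, 18, 21, 29]


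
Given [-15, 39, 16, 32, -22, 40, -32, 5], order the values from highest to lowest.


Original list: [-15, 39, 16, 32, -22, 40, -32, 5]
Repeatedly take the largest remaining element:
  Remaining [-15, 39, 16, 32, -22, 40, -32, 5] -> largest is 40
  Remaining [-15, 39, 16, 32, -22, -32, 5] -> largest is 39
  Remaining [-15, 16, 32, -22, -32, 5] -> largest is 32
  Remaining [-15, 16, -22, -32, 5] -> largest is 16
  Remaining [-15, -22, -32, 5] -> largest is 5
  Remaining [-15, -22, -32] -> largest is -15
  Remaining [-22, -32] -> largest is -22
  Remaining [-32] -> largest is -32
Collecting the picks in order gives the descending list.
Final answer: [40, 39, 32, 16, 5, -15, -22, -32]
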